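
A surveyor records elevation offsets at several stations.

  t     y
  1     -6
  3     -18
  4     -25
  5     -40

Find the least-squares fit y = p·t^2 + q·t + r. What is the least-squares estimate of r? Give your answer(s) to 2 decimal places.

r = -5.40

AᵀA·[p, q, r]ᵀ = Aᵀy reads: 963·p + 217·q + 51·r = -1568;  217·p + 51·q + 13·r = -360;  51·p + 13·q + 4·r = -89.
Row-reducing yields p = -3/2, q = 7/10, r = -27/5.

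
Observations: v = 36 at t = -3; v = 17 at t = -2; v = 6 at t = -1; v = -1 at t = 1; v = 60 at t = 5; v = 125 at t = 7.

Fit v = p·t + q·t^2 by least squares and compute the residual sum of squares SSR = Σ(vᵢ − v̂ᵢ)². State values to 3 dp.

SSR = 1.991

XᵀX·[p, q]ᵀ = Xᵀv reads: 89·p + 433·q = 1026;  433·p + 3125·q = 8022.
(Σt·t = 89, Σt·t^2 = 433, Σt^2·t^2 = 3125, Σt·v = 1026, Σt^2·v = 8022.)
Eliminating q: 3125·(row 1) − 433·(row 2) gives 90636·p = 3125·1026 − 433·8022 = -267276, so p = -22273/7553.
Then q = (8022 − 433·(-22273/7553))/3125 = 22475/7553.
Residuals: 402/1079, -465/581, 570/7553, -7755/7553, 2670/7553, -177/1079; SSR = 15039/7553.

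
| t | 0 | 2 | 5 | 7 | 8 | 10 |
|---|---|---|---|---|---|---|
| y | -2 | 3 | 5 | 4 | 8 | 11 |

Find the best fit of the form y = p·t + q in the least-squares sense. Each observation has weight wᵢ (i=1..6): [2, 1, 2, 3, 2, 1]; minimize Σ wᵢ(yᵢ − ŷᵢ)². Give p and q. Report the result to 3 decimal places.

p = 1.071, q = -1.381

From the data, Σwᵢ·t·t = 429, Σwᵢ·t = 59, Σwᵢ·1 = 11.
And Σwᵢ·t·y = 378, Σwᵢ·y = 48.
So AᵀWA·[p, q]ᵀ = AᵀWy: [[429, 59]; [59, 11]]·[p, q]ᵀ = [378, 48]ᵀ.
Eliminating q: 11·(row 1) − 59·(row 2) gives 1238·p = 11·378 − 59·48 = 1326, so p = 663/619.
Then q = (48 − 59·(663/619))/11 = -855/619.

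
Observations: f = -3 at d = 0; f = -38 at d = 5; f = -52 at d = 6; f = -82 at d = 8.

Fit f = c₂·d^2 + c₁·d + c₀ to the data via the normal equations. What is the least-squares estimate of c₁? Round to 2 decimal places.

Entries of XᵀX: Σd^2·d^2 = 6017, Σd^2·d = 853, Σd^2 = 125, Σd·d = 125, Σd = 19, Σ1 = 4.
For Xᵀf: Σd^2·f = -8070, Σd·f = -1158, Σf = -175.
Normal equations: [[6017, 853, 125]; [853, 125, 19]; [125, 19, 4]]·[c₂, c₁, c₀]ᵀ = [-8070, -1158, -175]ᵀ.
Solving the 3×3 system (Gaussian elimination) gives c₂ = -1263/1364, c₁ = -3403/1364, c₀ = -2021/682.

c₁ = -2.49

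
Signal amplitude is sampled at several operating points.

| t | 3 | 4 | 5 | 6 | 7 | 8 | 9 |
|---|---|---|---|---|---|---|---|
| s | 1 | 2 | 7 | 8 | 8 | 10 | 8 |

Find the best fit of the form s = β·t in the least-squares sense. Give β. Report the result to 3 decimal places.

Entries of MᵀM: Σt·t = 280.
Moment sums: Σt·s = 302.
Hence β = 302 / 280 ≈ 1.07857.

β = 1.079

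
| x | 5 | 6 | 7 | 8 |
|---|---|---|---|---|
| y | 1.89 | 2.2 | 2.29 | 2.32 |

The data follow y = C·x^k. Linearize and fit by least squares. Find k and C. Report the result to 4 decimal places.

k = 0.4308, C = 0.9743

With ln yᵢ as the transformed response and ln xᵢ as the regressor:
AᵀA = [[13.9113, 7.4265]; [7.4265, 4]], rhs = [5.7995, 3.0952]ᵀ  (here Σln x = 7.4265, Σ(ln x)² = 13.9113, Σln y = 3.0952, Σln x·ln y = 5.7995).
Δ = 13.9113·4 − (7.4265)² = 0.4917; k = (5.7995·4 − 7.4265·3.0952)/0.4917 = 0.43080, ln C = (13.9113·3.0952 − 7.4265·5.7995)/0.4917 = -0.02605, so C = exp(-0.02605) = 0.97429.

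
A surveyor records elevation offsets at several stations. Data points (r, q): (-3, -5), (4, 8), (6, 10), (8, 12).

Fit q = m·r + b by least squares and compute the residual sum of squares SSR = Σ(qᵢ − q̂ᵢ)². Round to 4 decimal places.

Normal-equation sums: Σr·r = 125, Σr = 15, Σ1 = 4.
Moment sums: Σr·q = 203, Σq = 25.
Normal equations: [[125, 15]; [15, 4]]·[m, b]ᵀ = [203, 25]ᵀ.
Eliminating b: 4·(row 1) − 15·(row 2) gives 275·m = 4·203 − 15·25 = 437, so m = 437/275.
Then b = (25 − 15·(437/275))/4 = 16/55.
Residuals: -144/275, 372/275, 48/275, -276/275; SSR = 864/275.

SSR = 3.1418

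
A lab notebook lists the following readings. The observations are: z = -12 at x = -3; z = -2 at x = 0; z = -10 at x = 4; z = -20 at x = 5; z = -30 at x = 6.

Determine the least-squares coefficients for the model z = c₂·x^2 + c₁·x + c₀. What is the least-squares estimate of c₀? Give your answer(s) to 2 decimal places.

From the data, Σx^2·x^2 = 2258, Σx^2·x = 378, Σx^2 = 86, Σx·x = 86, Σx = 12, Σ1 = 5.
And Σx^2·z = -1848, Σx·z = -284, Σz = -74.
So AᵀA·[c₂, c₁, c₀]ᵀ = Aᵀz: [[2258, 378, 86]; [378, 86, 12]; [86, 12, 5]]·[c₂, c₁, c₀]ᵀ = [-1848, -284, -74]ᵀ.
Row-reducing yields c₂ = -32/33, c₁ = 150/143, c₀ = -274/429.

c₀ = -0.64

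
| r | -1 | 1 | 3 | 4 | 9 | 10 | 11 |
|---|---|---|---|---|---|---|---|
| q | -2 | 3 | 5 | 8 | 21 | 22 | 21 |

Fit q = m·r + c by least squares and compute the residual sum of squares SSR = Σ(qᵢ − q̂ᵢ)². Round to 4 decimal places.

SSR = 12.4754

The normal equations are: 329·m + 37·c = 692;  37·m + 7·c = 78.
det = 329·7 − 37² = 934.
m = (692·7 − 37·78)/934 = 979/467; c = (329·78 − 37·692)/934 = 29/467.
Residuals: 16/467, 393/467, -631/467, -209/467, 967/467, 455/467, -991/467; SSR = 5826/467.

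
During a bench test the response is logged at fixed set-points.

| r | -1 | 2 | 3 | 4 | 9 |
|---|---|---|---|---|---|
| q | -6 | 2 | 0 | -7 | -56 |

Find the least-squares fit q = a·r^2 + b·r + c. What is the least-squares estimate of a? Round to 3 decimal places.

Compute the Gram sums: Σr^2·r^2 = 6915, Σr^2·r = 827, Σr^2 = 111, Σr·r = 111, Σr = 17, Σ1 = 5.
And Σr^2·q = -4646, Σr·q = -522, Σq = -67.
Row-reducing yields a = -89413/86606, b = 276703/86606, c = -58171/43303.

a = -1.032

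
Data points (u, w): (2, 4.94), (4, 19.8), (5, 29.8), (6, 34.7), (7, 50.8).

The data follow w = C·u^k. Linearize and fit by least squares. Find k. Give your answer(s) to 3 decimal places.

Taking logs, ln w = k·ln u + ln C, so regress ln w on ln u.
XᵀX = [[11.9895, 7.4265]; [7.4265, 5]], rhs = [24.7077, 15.4522]ᵀ  (here Σln u = 7.4265, Σ(ln u)² = 11.9895, Σln w = 15.4522, Σln u·ln w = 24.7077).
Solving (det = 4.7940): k = 1.83192, ln C = 0.36947.

k = 1.832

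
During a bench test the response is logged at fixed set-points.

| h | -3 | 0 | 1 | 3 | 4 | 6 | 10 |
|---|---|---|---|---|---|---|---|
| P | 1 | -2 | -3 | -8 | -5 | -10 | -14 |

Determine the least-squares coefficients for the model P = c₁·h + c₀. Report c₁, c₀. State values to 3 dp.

c₁ = -1.176, c₀ = -2.329

Normal-equation sums: Σh·h = 171, Σh = 21, Σ1 = 7.
Moment sums: Σh·P = -250, ΣP = -41.
So XᵀX·[c₁, c₀]ᵀ = XᵀP: [[171, 21]; [21, 7]]·[c₁, c₀]ᵀ = [-250, -41]ᵀ.
Determinant 171·7 − 21² = 756.
c₁ = ((-250)·7 − 21·(-41))/756 = -127/108; c₀ = (171·(-41) − 21·(-250))/756 = -587/252.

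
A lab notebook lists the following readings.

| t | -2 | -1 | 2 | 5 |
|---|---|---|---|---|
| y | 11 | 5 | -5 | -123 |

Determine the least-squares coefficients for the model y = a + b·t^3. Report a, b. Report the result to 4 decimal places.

a = 3.3280, b = -1.0106

With design matrix A, AᵀA = [[4, 124]; [124, 15754]] and Aᵀy = [-112, -15508]ᵀ.
det = 4·15754 − 124² = 47640.
a = ((-112)·15754 − 124·(-15508))/47640 = 6606/1985; b = (4·(-15508) − 124·(-112))/47640 = -2006/1985.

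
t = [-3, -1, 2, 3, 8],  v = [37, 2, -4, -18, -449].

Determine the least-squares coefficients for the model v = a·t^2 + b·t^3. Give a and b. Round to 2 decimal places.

The normal system MᵀM·[a, b]ᵀ = Mᵀv is [[4275, 32799]; [32799, 263667]]·[a, b]ᵀ = [-28579, -231407]ᵀ.
Determinant 4275·263667 − 32799² = 51402024.
a = ((-28579)·263667 − 32799·(-231407))/51402024 = 2274125/2141751; b = (4275·(-231407) − 32799·(-28579))/51402024 = -2162596/2141751.

a = 1.06, b = -1.01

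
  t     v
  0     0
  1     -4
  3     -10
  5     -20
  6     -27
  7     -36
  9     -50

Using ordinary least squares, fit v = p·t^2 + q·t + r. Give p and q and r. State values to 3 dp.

p = -0.369, q = -2.257, r = -0.413

With design matrix X, XᵀX = [[10965, 1441, 201]; [1441, 201, 31]; [201, 31, 7]] and Xᵀv = [-7380, -998, -147]ᵀ.
Row-reducing yields p = -5063/13726, q = -30981/13726, r = -2832/6863.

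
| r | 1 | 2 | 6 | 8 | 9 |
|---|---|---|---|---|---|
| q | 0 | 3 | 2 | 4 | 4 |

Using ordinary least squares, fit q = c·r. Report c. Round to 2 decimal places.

The normal system AᵀA·[c]ᵀ = Aᵀq is [[186]]·[c]ᵀ = [86]ᵀ.
c = 86/186 = 0.462366.

c = 0.46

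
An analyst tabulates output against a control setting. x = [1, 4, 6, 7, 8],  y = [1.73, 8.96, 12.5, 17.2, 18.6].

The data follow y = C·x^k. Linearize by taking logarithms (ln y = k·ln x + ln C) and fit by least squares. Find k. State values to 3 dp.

k = 1.146

Linearized form: ln y = k·ln x + ln C. From the 5 transformed points,
Over the data: Σln x = 7.2034, Σ(ln x)² = 13.2429, Σln y = 11.0347, Σln x·ln y = 19.1798.
Normal system: [[13.2429, 7.2034]; [7.2034, 5]]·[k, ln C]ᵀ = [19.1798, 11.0347]ᵀ.
Solving (det = 14.3252): k = 1.14565, ln C = 0.55643.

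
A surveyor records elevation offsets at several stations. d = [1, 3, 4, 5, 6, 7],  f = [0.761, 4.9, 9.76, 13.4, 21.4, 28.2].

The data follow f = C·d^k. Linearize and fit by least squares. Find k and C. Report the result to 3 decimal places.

With ln fᵢ as the transformed response and ln dᵢ as the regressor:
XᵀX = [[12.7160, 7.8320]; [7.8320, 6]], rhs = [21.0681, 12.5924]ᵀ  (here Σln d = 7.8320, Σ(ln d)² = 12.7160, Σln f = 12.5924, Σln d·ln f = 21.0681).
Δ = 12.7160·6 − (7.8320)² = 14.9557; k = (21.0681·6 − 7.8320·12.5924)/14.9557 = 1.85783, ln C = (12.7160·12.5924 − 7.8320·21.0681)/14.9557 = -0.32636, so C = exp(-0.32636) = 0.72155.

k = 1.858, C = 0.722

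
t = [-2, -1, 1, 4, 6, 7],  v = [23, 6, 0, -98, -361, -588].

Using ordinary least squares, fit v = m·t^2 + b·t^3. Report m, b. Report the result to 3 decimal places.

From the data, Σt^2·t^2 = 3971, Σt^2·t^3 = 25575, Σt^3·t^3 = 168467.
Right-hand side: Σt^2·v = -43278, Σt^3·v = -286122.
Δ = 3971·168467 − 25575² = 14901832.
m = ((-43278)·168467 − 25575·(-286122))/14901832 = 6663831/3725458; b = (3971·(-286122) − 25575·(-43278))/14901832 = -667173/338678.

m = 1.789, b = -1.970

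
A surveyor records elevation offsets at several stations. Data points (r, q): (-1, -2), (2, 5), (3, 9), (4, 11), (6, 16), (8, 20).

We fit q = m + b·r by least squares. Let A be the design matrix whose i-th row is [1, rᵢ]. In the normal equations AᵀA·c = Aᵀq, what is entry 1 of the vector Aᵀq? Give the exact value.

Entry 1 ↔ basis 1, so (Aᵀq)_{1} = Σᵢ qᵢ = (1)·(-2) + (1)·(5) + (1)·(9) + (1)·(11) + (1)·(16) + (1)·(20) = 59.

59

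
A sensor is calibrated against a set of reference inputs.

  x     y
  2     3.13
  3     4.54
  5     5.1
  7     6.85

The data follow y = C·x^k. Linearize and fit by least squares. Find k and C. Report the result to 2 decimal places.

k = 0.57, C = 2.21

With ln yᵢ as the transformed response and ln xᵢ as the regressor:
Σln x = 5.3471, Σ(ln x)² = 8.0643, Σln y = 6.2074, Σln x·ln y = 8.8196.
Equations: 8.0643·k + 5.3471·ln C = 8.8196;  5.3471·k + 4·ln C = 6.2074.
Δ = 8.0643·4 − (5.3471)² = 3.6655; k = (8.8196·4 − 5.3471·6.2074)/3.6655 = 0.56923, ln C = (8.0643·6.2074 − 5.3471·8.8196)/3.6655 = 0.79093, so C = exp(0.79093) = 2.20544.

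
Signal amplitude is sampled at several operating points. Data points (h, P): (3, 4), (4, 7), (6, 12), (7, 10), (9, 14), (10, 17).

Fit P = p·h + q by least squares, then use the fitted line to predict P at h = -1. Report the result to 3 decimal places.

P̂ = -1.733

Sums needed: Σh·h = 291, Σh = 39, Σ1 = 6.
For AᵀP: Σh·P = 478, ΣP = 64.
So AᵀA·[p, q]ᵀ = AᵀP: [[291, 39]; [39, 6]]·[p, q]ᵀ = [478, 64]ᵀ.
Δ = 291·6 − 39² = 225.
p = (478·6 − 39·64)/225 = 124/75; q = (291·64 − 39·478)/225 = -2/25.
At h = -1: P̂ = (124/75)·(-1) + (-2/25)·(1) = -26/15.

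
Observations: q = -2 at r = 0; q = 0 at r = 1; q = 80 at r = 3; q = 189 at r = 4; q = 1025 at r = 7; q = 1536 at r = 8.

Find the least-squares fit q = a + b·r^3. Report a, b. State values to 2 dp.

Entries of XᵀX: Σ1 = 6, Σr^3 = 947, Σr^3·r^3 = 384619.
For Xᵀq: Σq = 2828, Σr^3·q = 1152263.
XᵀX·[a, b]ᵀ = Xᵀq becomes [[6, 947]; [947, 384619]]·[a, b]ᵀ = [2828, 1152263]ᵀ.
Determinant 6·384619 − 947² = 1410905.
a = (2828·384619 − 947·1152263)/1410905 = -3490529/1410905; b = (6·1152263 − 947·2828)/1410905 = 4235462/1410905.

a = -2.47, b = 3.00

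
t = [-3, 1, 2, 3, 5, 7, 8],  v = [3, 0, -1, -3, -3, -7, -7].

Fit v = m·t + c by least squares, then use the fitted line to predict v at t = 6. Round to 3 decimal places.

v̂ = -5.140

Sums needed: Σt·t = 161, Σt = 23, Σ1 = 7.
And Σt·v = -140, Σv = -18.
Normal equations: [[161, 23]; [23, 7]]·[m, c]ᵀ = [-140, -18]ᵀ.
Eliminating c: 7·(row 1) − 23·(row 2) gives 598·m = 7·(-140) − 23·(-18) = -566, so m = -283/299.
Then c = ((-18) − 23·(-283/299))/7 = 7/13.
At t = 6: v̂ = (-283/299)·(6) + (7/13)·(1) = -1537/299.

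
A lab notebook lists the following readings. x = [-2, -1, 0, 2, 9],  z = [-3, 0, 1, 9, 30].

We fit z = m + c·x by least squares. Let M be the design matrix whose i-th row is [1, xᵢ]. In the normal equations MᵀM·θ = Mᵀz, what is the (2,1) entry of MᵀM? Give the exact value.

Row 2 ↔ basis x, column 1 ↔ basis 1, so (MᵀM)_{2,1} = Σᵢ x = (-2)·(1) + (-1)·(1) + (0)·(1) + (2)·(1) + (9)·(1) = 8.

8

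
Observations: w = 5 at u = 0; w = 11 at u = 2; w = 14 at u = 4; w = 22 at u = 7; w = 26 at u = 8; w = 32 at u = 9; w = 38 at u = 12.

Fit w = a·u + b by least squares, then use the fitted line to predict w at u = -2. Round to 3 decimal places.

ŵ = -1.197

Entries of XᵀX: Σu·u = 358, Σu = 42, Σ1 = 7.
Moment sums: Σu·w = 1184, Σw = 148.
So XᵀX·[a, b]ᵀ = Xᵀw: [[358, 42]; [42, 7]]·[a, b]ᵀ = [1184, 148]ᵀ.
Determinant 358·7 − 42² = 742.
a = (1184·7 − 42·148)/742 = 148/53; b = (358·148 − 42·1184)/742 = 1628/371.
At u = -2: ŵ = (148/53)·(-2) + (1628/371)·(1) = -444/371.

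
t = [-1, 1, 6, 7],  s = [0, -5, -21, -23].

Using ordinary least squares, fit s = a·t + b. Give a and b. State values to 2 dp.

With design matrix X, XᵀX = [[87, 13]; [13, 4]] and Xᵀs = [-292, -49]ᵀ.
Eliminating b: 4·(row 1) − 13·(row 2) gives 179·a = 4·(-292) − 13·(-49) = -531, so a = -531/179.
Then b = ((-49) − 13·(-531/179))/4 = -467/179.

a = -2.97, b = -2.61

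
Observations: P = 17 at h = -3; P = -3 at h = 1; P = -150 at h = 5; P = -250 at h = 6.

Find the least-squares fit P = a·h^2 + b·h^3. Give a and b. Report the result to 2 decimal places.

AᵀA·[a, b]ᵀ = AᵀP reads: 2003·a + 10659·b = -12600;  10659·a + 63011·b = -73212.
(Σh^2·h^2 = 2003, Σh^2·h^3 = 10659, Σh^3·h^3 = 63011, Σh^2·P = -12600, Σh^3·P = -73212.)
Δ = 2003·63011 − 10659² = 12596752.
a = ((-12600)·63011 − 10659·(-73212))/12596752 = -3392973/3149188; b = (2003·(-73212) − 10659·(-12600))/12596752 = -3085059/3149188.

a = -1.08, b = -0.98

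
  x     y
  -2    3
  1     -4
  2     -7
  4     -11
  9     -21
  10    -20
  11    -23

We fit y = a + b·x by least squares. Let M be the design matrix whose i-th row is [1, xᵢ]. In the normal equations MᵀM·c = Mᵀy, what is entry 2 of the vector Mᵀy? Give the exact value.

Entry 2 ↔ basis x, so (Mᵀy)_{2} = Σᵢ (x)·yᵢ = (-2)·(3) + (1)·(-4) + (2)·(-7) + (4)·(-11) + (9)·(-21) + (10)·(-20) + (11)·(-23) = -710.

-710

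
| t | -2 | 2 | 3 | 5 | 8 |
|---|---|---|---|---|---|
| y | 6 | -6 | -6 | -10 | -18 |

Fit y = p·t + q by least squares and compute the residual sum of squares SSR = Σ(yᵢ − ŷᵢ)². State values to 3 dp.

SSR = 5.547

MᵀM·[p, q]ᵀ = Mᵀy reads: 106·p + 16·q = -236;  16·p + 5·q = -34.
Determinant 106·5 − 16² = 274.
p = ((-236)·5 − 16·(-34))/274 = -318/137; q = (106·(-34) − 16·(-236))/274 = 86/137.
Residuals: 100/137, -272/137, 46/137, 134/137, -8/137; SSR = 760/137.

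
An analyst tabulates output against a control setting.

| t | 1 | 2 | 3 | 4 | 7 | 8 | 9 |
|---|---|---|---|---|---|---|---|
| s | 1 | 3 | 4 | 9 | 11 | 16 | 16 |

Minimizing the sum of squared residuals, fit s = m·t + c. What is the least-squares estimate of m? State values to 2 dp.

Compute the Gram sums: Σt·t = 224, Σt = 34, Σ1 = 7.
Right-hand side: Σt·s = 404, Σs = 60.
Normal equations: [[224, 34]; [34, 7]]·[m, c]ᵀ = [404, 60]ᵀ.
Determinant 224·7 − 34² = 412.
m = (404·7 − 34·60)/412 = 197/103; c = (224·60 − 34·404)/412 = -74/103.

m = 1.91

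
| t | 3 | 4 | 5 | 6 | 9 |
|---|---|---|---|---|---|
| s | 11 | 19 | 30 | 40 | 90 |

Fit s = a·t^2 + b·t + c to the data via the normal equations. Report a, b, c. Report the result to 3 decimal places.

The normal system XᵀX·[a, b, c]ᵀ = Xᵀs is [[8819, 1161, 167]; [1161, 167, 27]; [167, 27, 5]]·[a, b, c]ᵀ = [9883, 1309, 190]ᵀ.
Inverting the 3×3 Gram matrix, [a, b, c]ᵀ = [1359/1274, 391/1274, 5/7]ᵀ.

a = 1.067, b = 0.307, c = 0.714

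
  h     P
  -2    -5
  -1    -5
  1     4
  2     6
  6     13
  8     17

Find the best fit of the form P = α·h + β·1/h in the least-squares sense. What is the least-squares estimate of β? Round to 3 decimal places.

Entries of XᵀX: Σh·h = 110, Σh·1/h = 6, Σ1/h·1/h = 1465/576.
And Σh·P = 245, Σ1/h·P = 451/24.
Determinant 110·(1465/576) − 6² = 70207/288.
α = (245·(1465/576) − 6·(451/24))/(70207/288) = 293981/140414; β = (110·(451/24) − 6·245)/(70207/288) = 171960/70207.

β = 2.449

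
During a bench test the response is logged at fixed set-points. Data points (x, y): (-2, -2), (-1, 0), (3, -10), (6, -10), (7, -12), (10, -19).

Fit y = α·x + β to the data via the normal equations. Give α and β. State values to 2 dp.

α = -1.42, β = -3.41

Entries of MᵀM: Σx·x = 199, Σx = 23, Σ1 = 6.
And Σx·y = -360, Σy = -53.
Eliminating β: 6·(row 1) − 23·(row 2) gives 665·α = 6·(-360) − 23·(-53) = -941, so α = -941/665.
Then β = ((-53) − 23·(-941/665))/6 = -2267/665.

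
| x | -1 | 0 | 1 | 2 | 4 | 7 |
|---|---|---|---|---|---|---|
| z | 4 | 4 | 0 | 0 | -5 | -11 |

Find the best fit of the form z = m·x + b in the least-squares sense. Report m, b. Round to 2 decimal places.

Sums needed: Σx·x = 71, Σx = 13, Σ1 = 6.
Right-hand side: Σx·z = -101, Σz = -8.
So MᵀM·[m, b]ᵀ = Mᵀz: [[71, 13]; [13, 6]]·[m, b]ᵀ = [-101, -8]ᵀ.
Eliminating b: 6·(row 1) − 13·(row 2) gives 257·m = 6·(-101) − 13·(-8) = -502, so m = -502/257.
Then b = ((-8) − 13·(-502/257))/6 = 745/257.

m = -1.95, b = 2.90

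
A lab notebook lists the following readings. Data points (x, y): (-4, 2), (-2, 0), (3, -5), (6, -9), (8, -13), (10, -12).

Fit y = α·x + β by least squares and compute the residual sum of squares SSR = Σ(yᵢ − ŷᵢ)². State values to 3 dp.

From the data, Σx·x = 229, Σx = 21, Σ1 = 6.
Moment sums: Σx·y = -301, Σy = -37.
So AᵀA·[α, β]ᵀ = Aᵀy: [[229, 21]; [21, 6]]·[α, β]ᵀ = [-301, -37]ᵀ.
det = 229·6 − 21² = 933.
α = ((-301)·6 − 21·(-37))/933 = -343/311; β = (229·(-37) − 21·(-301))/933 = -2152/933.
Residuals: -98/933, 94/933, 574/933, -71/933, -1745/933, 1246/933; SSR = 5306/933.

SSR = 5.687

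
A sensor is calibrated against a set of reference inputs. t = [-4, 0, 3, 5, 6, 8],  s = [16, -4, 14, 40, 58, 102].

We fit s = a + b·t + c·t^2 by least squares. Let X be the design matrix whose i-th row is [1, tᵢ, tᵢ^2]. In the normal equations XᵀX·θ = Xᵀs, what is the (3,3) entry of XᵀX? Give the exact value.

6354

Row 3 ↔ basis t^2, column 3 ↔ basis t^2, so (XᵀX)_{3,3} = Σᵢ (t^2)·(t^2) = (16)·(16) + (0)·(0) + (9)·(9) + (25)·(25) + (36)·(36) + (64)·(64) = 6354.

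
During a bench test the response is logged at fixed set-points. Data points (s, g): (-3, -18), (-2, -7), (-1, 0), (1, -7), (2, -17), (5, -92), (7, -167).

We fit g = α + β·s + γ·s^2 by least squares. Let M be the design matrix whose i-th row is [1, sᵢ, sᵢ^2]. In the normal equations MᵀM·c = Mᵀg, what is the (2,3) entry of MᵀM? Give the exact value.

Row 2 ↔ basis s, column 3 ↔ basis s^2, so (MᵀM)_{2,3} = Σᵢ (s)·(s^2) = (-3)·(9) + (-2)·(4) + (-1)·(1) + (1)·(1) + (2)·(4) + (5)·(25) + (7)·(49) = 441.

441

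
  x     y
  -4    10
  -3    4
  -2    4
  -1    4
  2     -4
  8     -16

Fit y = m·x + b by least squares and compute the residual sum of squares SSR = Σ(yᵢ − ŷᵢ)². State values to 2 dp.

The normal system AᵀA·[m, b]ᵀ = Aᵀy is [[98, 0]; [0, 6]]·[m, b]ᵀ = [-200, 2]ᵀ.
Eliminating b: 6·(row 1) − 0·(row 2) gives 588·m = 6·(-200) − 0·2 = -1200, so m = -100/49.
Then b = (2 − 0·(-100/49))/6 = 1/3.
Residuals: 221/147, -361/147, -61/147, 239/147, -37/147, -1/147; SSR = 1642/147.

SSR = 11.17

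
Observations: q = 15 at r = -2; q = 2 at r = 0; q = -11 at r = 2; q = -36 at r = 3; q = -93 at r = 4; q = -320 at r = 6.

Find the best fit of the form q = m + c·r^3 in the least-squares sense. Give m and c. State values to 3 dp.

m = 2.537, c = -1.493

The normal system XᵀX·[m, c]ᵀ = Xᵀq is [[6, 307]; [307, 51609]]·[m, c]ᵀ = [-443, -76252]ᵀ.
det = 6·51609 − 307² = 215405.
m = ((-443)·51609 − 307·(-76252))/215405 = 546577/215405; c = (6·(-76252) − 307·(-443))/215405 = -321511/215405.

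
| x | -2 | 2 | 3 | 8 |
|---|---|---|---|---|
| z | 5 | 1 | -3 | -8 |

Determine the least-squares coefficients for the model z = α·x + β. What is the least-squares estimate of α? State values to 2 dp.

α = -1.33

Setting ∂/∂α … = 0 gives: 81·α + 11·β = -81;  11·α + 4·β = -5.
Eliminating β: 4·(row 1) − 11·(row 2) gives 203·α = 4·(-81) − 11·(-5) = -269, so α = -269/203.
Then β = ((-5) − 11·(-269/203))/4 = 486/203.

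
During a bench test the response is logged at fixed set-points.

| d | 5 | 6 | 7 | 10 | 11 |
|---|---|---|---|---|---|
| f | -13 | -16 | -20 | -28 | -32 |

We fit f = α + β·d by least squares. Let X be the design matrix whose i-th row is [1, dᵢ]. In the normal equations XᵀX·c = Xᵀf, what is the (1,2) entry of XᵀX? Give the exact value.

39

Row 1 ↔ basis 1, column 2 ↔ basis d, so (XᵀX)_{1,2} = Σᵢ d = (1)·(5) + (1)·(6) + (1)·(7) + (1)·(10) + (1)·(11) = 39.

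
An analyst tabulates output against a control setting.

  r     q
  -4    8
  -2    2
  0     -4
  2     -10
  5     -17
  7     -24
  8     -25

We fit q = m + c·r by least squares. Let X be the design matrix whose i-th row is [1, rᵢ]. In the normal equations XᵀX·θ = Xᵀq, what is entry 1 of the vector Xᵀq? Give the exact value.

-70

Entry 1 ↔ basis 1, so (Xᵀq)_{1} = Σᵢ qᵢ = (1)·(8) + (1)·(2) + (1)·(-4) + (1)·(-10) + (1)·(-17) + (1)·(-24) + (1)·(-25) = -70.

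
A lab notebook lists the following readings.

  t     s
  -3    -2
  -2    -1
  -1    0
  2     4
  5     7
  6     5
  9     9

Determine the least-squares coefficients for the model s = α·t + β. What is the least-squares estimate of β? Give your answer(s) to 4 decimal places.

Forming MᵀM = [[160, 16]; [16, 7]] and Mᵀs = [162, 22]ᵀ gives MᵀM·[α, β]ᵀ = Mᵀs.
det = 160·7 − 16² = 864.
α = (162·7 − 16·22)/864 = 391/432; β = (160·22 − 16·162)/864 = 29/27.

β = 1.0741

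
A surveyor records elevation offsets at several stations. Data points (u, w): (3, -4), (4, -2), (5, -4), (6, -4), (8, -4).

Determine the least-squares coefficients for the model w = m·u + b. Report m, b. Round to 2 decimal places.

Normal-equation sums: Σu·u = 150, Σu = 26, Σ1 = 5.
For Mᵀw: Σu·w = -96, Σw = -18.
Normal equations: [[150, 26]; [26, 5]]·[m, b]ᵀ = [-96, -18]ᵀ.
Eliminating b: 5·(row 1) − 26·(row 2) gives 74·m = 5·(-96) − 26·(-18) = -12, so m = -6/37.
Then b = ((-18) − 26·(-6/37))/5 = -102/37.

m = -0.16, b = -2.76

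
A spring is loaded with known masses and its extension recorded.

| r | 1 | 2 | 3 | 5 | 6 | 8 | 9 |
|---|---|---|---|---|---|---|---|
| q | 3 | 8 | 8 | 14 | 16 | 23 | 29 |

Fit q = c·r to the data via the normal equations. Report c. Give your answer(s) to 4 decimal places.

Entries of XᵀX: Σr·r = 220.
And Σr·q = 654.
Normal equations: [[220]]·[c]ᵀ = [654]ᵀ.
Hence c = 654 / 220 ≈ 2.97273.

c = 2.9727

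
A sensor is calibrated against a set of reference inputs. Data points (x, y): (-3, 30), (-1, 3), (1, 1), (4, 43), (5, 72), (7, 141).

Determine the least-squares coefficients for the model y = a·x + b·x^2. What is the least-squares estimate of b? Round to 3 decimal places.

b = 3.019

Entries of MᵀM: Σx·x = 101, Σx·x^2 = 505, Σx^2·x^2 = 3365.
Moment sums: Σx·y = 1427, Σx^2·y = 9671.
MᵀM·[a, b]ᵀ = Mᵀy becomes [[101, 505]; [505, 3365]]·[a, b]ᵀ = [1427, 9671]ᵀ.
Determinant 101·3365 − 505² = 84840.
a = (1427·3365 − 505·9671)/84840 = -2050/2121; b = (101·9671 − 505·1427)/84840 = 317/105.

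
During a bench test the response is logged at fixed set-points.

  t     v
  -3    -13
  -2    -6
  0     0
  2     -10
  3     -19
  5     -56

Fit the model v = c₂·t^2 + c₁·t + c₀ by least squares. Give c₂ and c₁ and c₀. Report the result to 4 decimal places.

c₂ = -2.0054, c₁ = -1.1507, c₀ = 0.6712

Compute the Gram sums: Σt^2·t^2 = 819, Σt^2·t = 125, Σt^2 = 51, Σt·t = 51, Σt = 5, Σ1 = 6.
Right-hand side: Σt^2·v = -1752, Σt·v = -306, Σv = -104.
XᵀX·[c₂, c₁, c₀]ᵀ = Xᵀv becomes [[819, 125, 51]; [125, 51, 5]; [51, 5, 6]]·[c₂, c₁, c₀]ᵀ = [-1752, -306, -104]ᵀ.
Solving the 3×3 system (Gaussian elimination) gives c₂ = -67669/33744, c₁ = -12943/11248, c₀ = 149/222.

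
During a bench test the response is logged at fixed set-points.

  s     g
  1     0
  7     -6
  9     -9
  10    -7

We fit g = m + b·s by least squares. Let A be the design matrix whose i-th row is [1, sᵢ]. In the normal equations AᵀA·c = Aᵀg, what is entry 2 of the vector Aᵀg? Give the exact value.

Entry 2 ↔ basis s, so (Aᵀg)_{2} = Σᵢ (s)·gᵢ = (1)·(0) + (7)·(-6) + (9)·(-9) + (10)·(-7) = -193.

-193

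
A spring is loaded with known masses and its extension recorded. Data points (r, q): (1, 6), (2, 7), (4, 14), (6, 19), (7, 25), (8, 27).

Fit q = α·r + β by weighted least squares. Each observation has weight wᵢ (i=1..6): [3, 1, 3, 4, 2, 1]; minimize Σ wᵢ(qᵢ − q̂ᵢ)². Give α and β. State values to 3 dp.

α = 2.994, β = 2.243

XᵀWX·[α, β]ᵀ = XᵀWq reads: 361·α + 63·β = 1222;  63·α + 14·β = 220.
(Σwᵢ·r·r = 361, Σwᵢ·r = 63, Σwᵢ·1 = 14, Σwᵢ·r·q = 1222, Σwᵢ·q = 220.)
Δ = 361·14 − 63² = 1085.
α = (1222·14 − 63·220)/1085 = 464/155; β = (361·220 − 63·1222)/1085 = 2434/1085.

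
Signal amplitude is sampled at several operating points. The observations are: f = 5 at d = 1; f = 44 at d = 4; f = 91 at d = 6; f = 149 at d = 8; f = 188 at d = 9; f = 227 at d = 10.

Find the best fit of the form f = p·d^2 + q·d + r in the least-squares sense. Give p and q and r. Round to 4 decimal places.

p = 1.9253, q = 3.4958, r = -0.4287

Setting ∂/∂p … = 0 gives: 22210·p + 2522·q + 298·r = 51449;  2522·p + 298·q + 38·r = 5881;  298·p + 38·q + 6·r = 704.
Row-reducing yields p = 10589/5500, q = 19227/5500, r = -1179/2750.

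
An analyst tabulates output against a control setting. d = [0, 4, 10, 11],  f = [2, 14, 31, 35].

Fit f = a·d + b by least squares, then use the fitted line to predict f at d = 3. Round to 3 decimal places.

Forming AᵀA = [[237, 25]; [25, 4]] and Aᵀf = [751, 82]ᵀ gives AᵀA·[a, b]ᵀ = Aᵀf.
Δ = 237·4 − 25² = 323.
a = (751·4 − 25·82)/323 = 954/323; b = (237·82 − 25·751)/323 = 659/323.
At d = 3: f̂ = (954/323)·(3) + (659/323)·(1) = 3521/323.

f̂ = 10.901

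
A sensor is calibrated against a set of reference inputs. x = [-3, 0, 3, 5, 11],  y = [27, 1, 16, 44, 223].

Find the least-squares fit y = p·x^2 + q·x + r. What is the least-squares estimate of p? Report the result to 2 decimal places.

p = 1.99

Normal-equation sums: Σx^2·x^2 = 15428, Σx^2·x = 1456, Σx^2 = 164, Σx·x = 164, Σx = 16, Σ1 = 5.
Moment sums: Σx^2·y = 28470, Σx·y = 2640, Σy = 311.
AᵀA·[p, q, r]ᵀ = Aᵀy becomes [[15428, 1456, 164]; [1456, 164, 16]; [164, 16, 5]]·[p, q, r]ᵀ = [28470, 2640, 311]ᵀ.
Inverting the 3×3 Gram matrix, [p, q, r]ᵀ = [36745/18498, -5602/3083, 26449/9249]ᵀ.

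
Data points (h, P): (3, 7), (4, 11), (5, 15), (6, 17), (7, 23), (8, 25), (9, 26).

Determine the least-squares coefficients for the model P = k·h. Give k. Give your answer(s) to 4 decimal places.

With design matrix A, AᵀA = [[280]] and AᵀP = [837]ᵀ.
k = 837/280 = 2.98929.

k = 2.9893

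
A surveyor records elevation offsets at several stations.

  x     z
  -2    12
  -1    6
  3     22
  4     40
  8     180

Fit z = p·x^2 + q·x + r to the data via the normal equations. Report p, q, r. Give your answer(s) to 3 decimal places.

From the data, Σx^2·x^2 = 4450, Σx^2·x = 594, Σx^2 = 94, Σx·x = 94, Σx = 12, Σ1 = 5.
And Σx^2·z = 12412, Σx·z = 1636, Σz = 260.
Normal equations: [[4450, 594, 94]; [594, 94, 12]; [94, 12, 5]]·[p, q, r]ᵀ = [12412, 1636, 260]ᵀ.
Inverting the 3×3 Gram matrix, [p, q, r]ᵀ = [7359/2450, -3553/2450, -173/175]ᵀ.

p = 3.004, q = -1.450, r = -0.989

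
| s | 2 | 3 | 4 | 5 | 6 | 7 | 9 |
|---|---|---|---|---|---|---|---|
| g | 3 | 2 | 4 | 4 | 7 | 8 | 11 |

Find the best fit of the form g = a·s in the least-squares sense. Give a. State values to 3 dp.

a = 1.114

With design matrix M, MᵀM = [[220]] and Mᵀg = [245]ᵀ.
a = 245/220 = 1.11364.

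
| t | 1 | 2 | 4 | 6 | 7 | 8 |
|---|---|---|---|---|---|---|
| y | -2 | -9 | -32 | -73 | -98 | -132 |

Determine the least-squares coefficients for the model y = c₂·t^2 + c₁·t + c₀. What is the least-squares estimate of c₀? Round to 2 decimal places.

Forming AᵀA = [[8066, 1144, 170]; [1144, 170, 28]; [170, 28, 6]] and Aᵀy = [-16428, -2328, -346]ᵀ gives AᵀA·[c₂, c₁, c₀]ᵀ = Aᵀy.
Row-reducing yields c₂ = -237/110, c₁ = 59/55, c₀ = -179/110.

c₀ = -1.63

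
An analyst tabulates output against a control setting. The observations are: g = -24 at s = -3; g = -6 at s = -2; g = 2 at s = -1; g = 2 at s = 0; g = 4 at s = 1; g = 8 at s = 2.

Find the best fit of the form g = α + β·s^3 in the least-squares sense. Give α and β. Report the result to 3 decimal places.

Entries of AᵀA: Σ1 = 6, Σs^3 = -27, Σs^3·s^3 = 859.
Right-hand side: Σg = -14, Σs^3·g = 762.
So AᵀA·[α, β]ᵀ = Aᵀg: [[6, -27]; [-27, 859]]·[α, β]ᵀ = [-14, 762]ᵀ.
Eliminating β: 859·(row 1) − (-27)·(row 2) gives 4425·α = 859·(-14) − (-27)·762 = 8548, so α = 8548/4425.
Then β = (762 − (-27)·(8548/4425))/859 = 1398/1475.

α = 1.932, β = 0.948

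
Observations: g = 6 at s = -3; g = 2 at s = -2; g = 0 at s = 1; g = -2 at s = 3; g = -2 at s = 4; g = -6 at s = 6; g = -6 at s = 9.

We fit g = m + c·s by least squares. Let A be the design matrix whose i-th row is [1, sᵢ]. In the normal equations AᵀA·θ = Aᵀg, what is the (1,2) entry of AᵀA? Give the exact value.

Row 1 ↔ basis 1, column 2 ↔ basis s, so (AᵀA)_{1,2} = Σᵢ s = (1)·(-3) + (1)·(-2) + (1)·(1) + (1)·(3) + (1)·(4) + (1)·(6) + (1)·(9) = 18.

18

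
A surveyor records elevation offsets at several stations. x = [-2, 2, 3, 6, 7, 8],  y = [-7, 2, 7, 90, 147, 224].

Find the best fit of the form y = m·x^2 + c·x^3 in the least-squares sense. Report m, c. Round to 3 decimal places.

m = -0.610, c = 0.515

Forming AᵀA = [[7906, 57594]; [57594, 427306]] and Aᵀy = [24822, 184810]ᵀ gives AᵀA·[m, c]ᵀ = Aᵀy.
Eliminating c: 427306·(row 1) − 57594·(row 2) gives 61212400·m = 427306·24822 − 57594·184810 = -37357608, so m = -4669701/7651550.
Then c = (184810 − 57594·(-4669701/7651550))/427306 = 3938699/7651550.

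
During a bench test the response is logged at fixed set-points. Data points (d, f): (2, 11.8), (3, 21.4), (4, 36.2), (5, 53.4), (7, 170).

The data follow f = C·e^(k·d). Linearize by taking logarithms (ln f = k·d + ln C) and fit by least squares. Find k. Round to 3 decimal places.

With ln fᵢ as the transformed response and dᵢ as the regressor:
Σd = 21.0000, Σ(d)² = 103.0000, Σln f = 18.2342, Σd·ln f = 84.3223.
Equations: 103.0000·k + 21.0000·ln C = 84.3223;  21.0000·k + 5·ln C = 18.2342.
Slope k = (n·Σd·ln f − Σd·Σln f)/(n·Σ(d)² − (Σd)²) = (5·84.3223 − 21.0000·18.2342)/74.0000 = 0.52289; ln C = (Σln f − k·Σd)/n = 1.45069.

k = 0.523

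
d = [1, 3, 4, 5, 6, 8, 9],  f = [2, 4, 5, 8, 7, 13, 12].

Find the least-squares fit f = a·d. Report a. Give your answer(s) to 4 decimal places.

Compute the Gram sums: Σd·d = 232.
For Mᵀf: Σd·f = 328.
Hence a = 328 / 232 ≈ 1.41379.

a = 1.4138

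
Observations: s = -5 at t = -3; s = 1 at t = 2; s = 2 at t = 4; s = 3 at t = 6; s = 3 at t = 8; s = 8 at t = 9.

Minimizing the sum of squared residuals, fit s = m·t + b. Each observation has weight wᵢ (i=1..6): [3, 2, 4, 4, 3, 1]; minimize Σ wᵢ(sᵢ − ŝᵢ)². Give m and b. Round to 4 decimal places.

m = 0.8238, b = -1.8833

Sums needed: Σwᵢ·t·t = 516, Σwᵢ·t = 68, Σwᵢ·1 = 17.
For AᵀWs: Σwᵢ·t·s = 297, Σwᵢ·s = 24.
AᵀWA·[m, b]ᵀ = AᵀWs becomes [[516, 68]; [68, 17]]·[m, b]ᵀ = [297, 24]ᵀ.
Eliminating b: 17·(row 1) − 68·(row 2) gives 4148·m = 17·297 − 68·24 = 3417, so m = 201/244.
Then b = (24 − 68·(201/244))/17 = -1953/1037.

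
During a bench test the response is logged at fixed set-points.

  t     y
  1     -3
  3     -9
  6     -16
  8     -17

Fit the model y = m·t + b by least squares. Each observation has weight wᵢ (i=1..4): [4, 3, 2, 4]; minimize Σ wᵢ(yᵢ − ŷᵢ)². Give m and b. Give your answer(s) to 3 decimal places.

The normal system MᵀWM·[m, b]ᵀ = MᵀWy is [[359, 57]; [57, 13]]·[m, b]ᵀ = [-829, -139]ᵀ.
Eliminating b: 13·(row 1) − 57·(row 2) gives 1418·m = 13·(-829) − 57·(-139) = -2854, so m = -1427/709.
Then b = ((-139) − 57·(-1427/709))/13 = -1324/709.

m = -2.013, b = -1.867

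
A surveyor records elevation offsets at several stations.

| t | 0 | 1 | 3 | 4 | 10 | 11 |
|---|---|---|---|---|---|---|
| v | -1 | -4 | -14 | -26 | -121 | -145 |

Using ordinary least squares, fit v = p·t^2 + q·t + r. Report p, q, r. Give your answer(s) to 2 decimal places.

p = -1.02, q = -1.82, r = -0.93

AᵀA·[p, q, r]ᵀ = Aᵀv reads: 24979·p + 2423·q + 247·r = -30191;  2423·p + 247·q + 29·r = -2955;  247·p + 29·q + 6·r = -311.
Row-reducing yields p = -27409/26790, q = -9743/5358, r = -4137/4465.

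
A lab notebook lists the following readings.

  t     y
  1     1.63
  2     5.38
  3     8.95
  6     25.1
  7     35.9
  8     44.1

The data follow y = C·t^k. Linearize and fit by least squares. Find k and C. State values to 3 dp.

Let Y = ln y. Fitting Y = k·ln t + ln C by least squares:
Σln t = 7.6089, Σ(ln t)² = 13.0084, Σln y = 14.9530, Σln t·ln y = 24.1902.
Equations: 13.0084·k + 7.6089·ln C = 24.1902;  7.6089·k + 6·ln C = 14.9530.
Slope k = (n·Σln t·ln y − Σln t·Σln y)/(n·Σ(ln t)² − (Σln t)²) = (6·24.1902 − 7.6089·14.9530)/20.1558 = 1.55619; ln C = (Σln y − k·Σln t)/n = 0.51869, so C = exp(0.51869) = 1.67983.

k = 1.556, C = 1.680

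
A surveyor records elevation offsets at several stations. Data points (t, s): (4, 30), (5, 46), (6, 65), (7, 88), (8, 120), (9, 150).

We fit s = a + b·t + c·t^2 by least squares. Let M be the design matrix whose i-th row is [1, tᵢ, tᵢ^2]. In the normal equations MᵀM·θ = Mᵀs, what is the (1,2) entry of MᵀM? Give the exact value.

Row 1 ↔ basis 1, column 2 ↔ basis t, so (MᵀM)_{1,2} = Σᵢ t = (1)·(4) + (1)·(5) + (1)·(6) + (1)·(7) + (1)·(8) + (1)·(9) = 39.

39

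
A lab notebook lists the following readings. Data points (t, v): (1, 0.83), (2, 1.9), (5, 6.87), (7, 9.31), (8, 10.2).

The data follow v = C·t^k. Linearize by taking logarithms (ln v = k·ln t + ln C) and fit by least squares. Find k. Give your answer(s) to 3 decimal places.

k = 1.241

With ln vᵢ as the transformed response and ln tᵢ as the regressor:
Over the data: Σln t = 6.3279, Σ(ln t)² = 11.1814, Σln v = 6.9362, Σln t·ln v = 12.7173.
Normal system: [[11.1814, 6.3279]; [6.3279, 5]]·[k, ln C]ᵀ = [12.7173, 6.9362]ᵀ.
Δ = 11.1814·5 − (6.3279)² = 15.8642; k = (12.7173·5 − 6.3279·6.9362)/15.8642 = 1.24148, ln C = (11.1814·6.9362 − 6.3279·12.7173)/15.8642 = -0.18396.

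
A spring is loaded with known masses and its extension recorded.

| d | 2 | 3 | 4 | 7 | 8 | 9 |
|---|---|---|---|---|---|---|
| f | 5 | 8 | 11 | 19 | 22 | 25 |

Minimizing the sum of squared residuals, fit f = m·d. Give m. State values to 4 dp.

Compute the Gram sums: Σd·d = 223.
Moment sums: Σd·f = 612.
So MᵀM·[m]ᵀ = Mᵀf: [[223]]·[m]ᵀ = [612]ᵀ.
m = 612/223 = 2.74439.

m = 2.7444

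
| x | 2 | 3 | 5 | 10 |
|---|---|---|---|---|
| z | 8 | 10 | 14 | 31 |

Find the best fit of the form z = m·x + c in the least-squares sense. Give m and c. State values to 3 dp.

m = 2.921, c = 1.145

Sums needed: Σx·x = 138, Σx = 20, Σ1 = 4.
Right-hand side: Σx·z = 426, Σz = 63.
det = 138·4 − 20² = 152.
m = (426·4 − 20·63)/152 = 111/38; c = (138·63 − 20·426)/152 = 87/76.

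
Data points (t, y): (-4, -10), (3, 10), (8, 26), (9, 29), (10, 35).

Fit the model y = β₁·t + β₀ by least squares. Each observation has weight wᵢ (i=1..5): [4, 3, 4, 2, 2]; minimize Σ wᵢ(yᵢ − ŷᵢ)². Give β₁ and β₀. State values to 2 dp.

β₁ = 3.09, β₀ = 1.84

From the data, Σwᵢ·t·t = 709, Σwᵢ·t = 63, Σwᵢ·1 = 15.
Moment sums: Σwᵢ·t·y = 2304, Σwᵢ·y = 222.
XᵀWX·[β₁, β₀]ᵀ = XᵀWy becomes [[709, 63]; [63, 15]]·[β₁, β₀]ᵀ = [2304, 222]ᵀ.
Determinant 709·15 − 63² = 6666.
β₁ = (2304·15 − 63·222)/6666 = 3429/1111; β₀ = (709·222 − 63·2304)/6666 = 2041/1111.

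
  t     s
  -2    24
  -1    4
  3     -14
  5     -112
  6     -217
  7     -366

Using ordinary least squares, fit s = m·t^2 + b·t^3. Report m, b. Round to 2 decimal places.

Normal-equation sums: Σt^2·t^2 = 4420, Σt^2·t^3 = 27918, Σt^3·t^3 = 180724.
Moment sums: Σt^2·s = -28572, Σt^3·s = -186984.
Eliminating b: 180724·(row 1) − 27918·(row 2) gives 19385356·m = 180724·(-28572) − 27918·(-186984) = 56573184, so m = 14143296/4846339.
Then b = ((-186984) − 27918·(14143296/4846339))/180724 = -7199046/4846339.

m = 2.92, b = -1.49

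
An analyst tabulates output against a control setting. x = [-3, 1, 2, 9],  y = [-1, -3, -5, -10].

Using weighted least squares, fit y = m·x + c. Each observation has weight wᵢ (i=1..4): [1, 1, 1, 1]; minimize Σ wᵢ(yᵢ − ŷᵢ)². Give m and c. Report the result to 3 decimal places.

m = -0.766, c = -3.027

The normal equations are: 95·m + 9·c = -100;  9·m + 4·c = -19.
Eliminating c: 4·(row 1) − 9·(row 2) gives 299·m = 4·(-100) − 9·(-19) = -229, so m = -229/299.
Then c = ((-19) − 9·(-229/299))/4 = -905/299.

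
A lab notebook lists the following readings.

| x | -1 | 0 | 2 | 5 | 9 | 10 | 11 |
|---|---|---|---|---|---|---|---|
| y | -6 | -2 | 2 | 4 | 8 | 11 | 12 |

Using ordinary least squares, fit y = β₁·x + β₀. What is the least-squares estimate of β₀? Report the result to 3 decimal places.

β₀ = -2.681

Entries of AᵀA: Σx·x = 332, Σx = 36, Σ1 = 7.
Right-hand side: Σx·y = 344, Σy = 29.
Eliminating β₀: 7·(row 1) − 36·(row 2) gives 1028·β₁ = 7·344 − 36·29 = 1364, so β₁ = 341/257.
Then β₀ = (29 − 36·(341/257))/7 = -689/257.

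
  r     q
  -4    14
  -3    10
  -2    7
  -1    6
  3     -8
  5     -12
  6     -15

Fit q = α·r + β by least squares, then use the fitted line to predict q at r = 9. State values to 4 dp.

Entries of XᵀX: Σr·r = 100, Σr = 4, Σ1 = 7.
Right-hand side: Σr·q = -280, Σq = 2.
So XᵀX·[α, β]ᵀ = Xᵀq: [[100, 4]; [4, 7]]·[α, β]ᵀ = [-280, 2]ᵀ.
Δ = 100·7 − 4² = 684.
α = ((-280)·7 − 4·2)/684 = -164/57; β = (100·2 − 4·(-280))/684 = 110/57.
At r = 9: q̂ = (-164/57)·(9) + (110/57)·(1) = -1366/57.

q̂ = -23.9649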